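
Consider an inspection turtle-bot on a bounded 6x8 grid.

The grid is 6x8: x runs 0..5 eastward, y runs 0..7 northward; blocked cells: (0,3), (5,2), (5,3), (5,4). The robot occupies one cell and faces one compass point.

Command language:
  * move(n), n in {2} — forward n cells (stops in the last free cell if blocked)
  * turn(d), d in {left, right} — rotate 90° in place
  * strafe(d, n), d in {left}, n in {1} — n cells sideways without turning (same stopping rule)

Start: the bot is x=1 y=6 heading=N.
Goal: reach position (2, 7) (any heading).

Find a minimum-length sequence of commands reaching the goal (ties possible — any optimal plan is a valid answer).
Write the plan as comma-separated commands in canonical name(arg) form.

t0: x=1 y=6 heading=N
[1] after turn(right): x=1 y=6 heading=E
[2] after strafe(left, 1): x=1 y=7 heading=E
[3] after turn(right): x=1 y=7 heading=S
[4] after strafe(left, 1): x=2 y=7 heading=S
nothing shorter than 4 reaches the goal.

turn(right), strafe(left, 1), turn(right), strafe(left, 1)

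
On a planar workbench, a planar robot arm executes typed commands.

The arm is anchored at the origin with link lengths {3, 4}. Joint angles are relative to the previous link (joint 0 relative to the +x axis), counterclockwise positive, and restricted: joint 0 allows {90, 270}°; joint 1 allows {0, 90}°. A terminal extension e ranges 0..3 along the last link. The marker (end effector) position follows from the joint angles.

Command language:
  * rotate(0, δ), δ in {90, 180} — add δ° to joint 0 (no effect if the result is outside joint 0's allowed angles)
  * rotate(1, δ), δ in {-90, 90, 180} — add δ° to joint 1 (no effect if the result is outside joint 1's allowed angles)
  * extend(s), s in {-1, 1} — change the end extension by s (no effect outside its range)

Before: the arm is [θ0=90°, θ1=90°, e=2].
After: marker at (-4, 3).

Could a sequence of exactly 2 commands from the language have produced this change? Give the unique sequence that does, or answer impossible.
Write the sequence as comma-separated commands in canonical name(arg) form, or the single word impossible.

extend(-1), extend(-1)

t0: [θ0=90°, θ1=90°, e=2]
1. extend(-1) → [θ0=90°, θ1=90°, e=1]
2. extend(-1) → [θ0=90°, θ1=90°, e=0]
no other 2-command option fits: unique.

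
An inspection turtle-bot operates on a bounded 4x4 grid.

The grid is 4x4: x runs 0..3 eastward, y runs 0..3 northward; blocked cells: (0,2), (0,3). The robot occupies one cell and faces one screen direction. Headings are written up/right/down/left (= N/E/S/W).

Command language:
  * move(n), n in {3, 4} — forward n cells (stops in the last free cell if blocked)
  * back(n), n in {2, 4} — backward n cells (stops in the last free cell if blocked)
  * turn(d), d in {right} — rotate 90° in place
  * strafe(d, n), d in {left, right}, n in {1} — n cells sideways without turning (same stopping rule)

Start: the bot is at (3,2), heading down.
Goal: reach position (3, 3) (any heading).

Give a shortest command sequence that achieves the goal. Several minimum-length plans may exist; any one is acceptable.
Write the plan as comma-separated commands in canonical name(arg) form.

initial: at (3,2), heading down
t=1 back(2) ⇒ at (3,3), heading down
no 0-step plan works, so 1 is optimal.

back(2)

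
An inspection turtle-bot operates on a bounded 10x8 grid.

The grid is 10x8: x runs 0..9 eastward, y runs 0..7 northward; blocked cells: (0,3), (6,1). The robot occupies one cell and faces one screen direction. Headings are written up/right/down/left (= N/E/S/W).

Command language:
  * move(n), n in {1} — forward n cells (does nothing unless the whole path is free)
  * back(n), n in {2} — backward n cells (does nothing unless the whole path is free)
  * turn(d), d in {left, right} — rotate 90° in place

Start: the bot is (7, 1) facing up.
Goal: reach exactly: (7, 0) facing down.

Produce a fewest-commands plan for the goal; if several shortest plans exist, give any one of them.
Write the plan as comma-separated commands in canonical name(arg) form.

initial: (7, 1) facing up
1. turn(left) → (7, 1) facing left
2. turn(left) → (7, 1) facing down
3. move(1) → (7, 0) facing down
shorter routes all fall short; 3 is best.

turn(left), turn(left), move(1)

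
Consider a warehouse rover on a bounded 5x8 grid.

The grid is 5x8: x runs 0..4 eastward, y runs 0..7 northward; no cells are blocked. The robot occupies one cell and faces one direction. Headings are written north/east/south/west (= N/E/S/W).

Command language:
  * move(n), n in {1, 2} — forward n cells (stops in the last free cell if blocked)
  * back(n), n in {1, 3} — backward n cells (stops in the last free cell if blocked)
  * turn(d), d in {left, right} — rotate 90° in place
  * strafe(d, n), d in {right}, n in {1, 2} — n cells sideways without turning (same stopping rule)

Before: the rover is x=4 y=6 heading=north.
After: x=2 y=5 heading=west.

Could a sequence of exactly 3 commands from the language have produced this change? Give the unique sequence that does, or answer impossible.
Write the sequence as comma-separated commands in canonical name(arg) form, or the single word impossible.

back(1), turn(left), move(2)

key: cell and facing (now W) both changed — the 3 commands mix motion and turning
begin: x=4 y=6 heading=north
step 1 (back(1)): x=4 y=5 heading=north
step 2 (turn(left)): x=4 y=5 heading=west
step 3 (move(2)): x=2 y=5 heading=west
no other 3-command option fits: unique.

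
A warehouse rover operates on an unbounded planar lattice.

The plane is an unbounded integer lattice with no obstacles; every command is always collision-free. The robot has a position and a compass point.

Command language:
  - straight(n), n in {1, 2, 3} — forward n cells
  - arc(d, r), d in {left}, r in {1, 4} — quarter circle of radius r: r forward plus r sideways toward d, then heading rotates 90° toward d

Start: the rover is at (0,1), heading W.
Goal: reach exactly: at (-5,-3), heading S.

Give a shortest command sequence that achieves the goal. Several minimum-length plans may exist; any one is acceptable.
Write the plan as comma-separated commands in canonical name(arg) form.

t0: at (0,1), heading W
1. straight(1) → at (-1,1), heading W
2. arc(left, 4) → at (-5,-3), heading S
nothing shorter than 2 reaches the goal.

straight(1), arc(left, 4)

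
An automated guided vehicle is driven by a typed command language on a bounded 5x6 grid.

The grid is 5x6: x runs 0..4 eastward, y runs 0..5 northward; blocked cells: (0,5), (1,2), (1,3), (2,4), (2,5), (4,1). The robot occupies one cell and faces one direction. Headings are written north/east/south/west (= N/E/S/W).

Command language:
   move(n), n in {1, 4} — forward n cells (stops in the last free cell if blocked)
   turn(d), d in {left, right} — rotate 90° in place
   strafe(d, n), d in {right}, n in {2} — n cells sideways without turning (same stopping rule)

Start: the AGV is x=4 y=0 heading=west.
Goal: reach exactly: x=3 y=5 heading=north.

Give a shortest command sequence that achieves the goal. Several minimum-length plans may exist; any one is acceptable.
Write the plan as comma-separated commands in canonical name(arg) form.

move(1), strafe(right, 2), turn(right), move(4)

initial: x=4 y=0 heading=west
step 1 (move(1)): x=3 y=0 heading=west
step 2 (strafe(right, 2)): x=3 y=2 heading=west
step 3 (turn(right)): x=3 y=2 heading=north
step 4 (move(4)): x=3 y=5 heading=north
no 3-step plan works, so 4 is optimal.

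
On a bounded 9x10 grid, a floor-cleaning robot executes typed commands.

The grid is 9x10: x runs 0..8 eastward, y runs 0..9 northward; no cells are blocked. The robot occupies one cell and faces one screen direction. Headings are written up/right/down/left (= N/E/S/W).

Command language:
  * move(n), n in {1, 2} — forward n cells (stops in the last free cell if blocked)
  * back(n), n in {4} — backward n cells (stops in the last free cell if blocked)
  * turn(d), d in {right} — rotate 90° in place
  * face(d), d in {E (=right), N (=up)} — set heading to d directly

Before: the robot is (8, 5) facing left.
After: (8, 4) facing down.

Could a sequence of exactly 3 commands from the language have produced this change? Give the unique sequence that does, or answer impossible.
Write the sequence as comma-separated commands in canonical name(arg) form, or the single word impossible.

key: running move(1) before face(E) would end elsewhere — order is forced
begin: (8, 5) facing left
t=1 face(E) ⇒ (8, 5) facing right
t=2 turn(right) ⇒ (8, 5) facing down
t=3 move(1) ⇒ (8, 4) facing down
no other 3-command option fits: unique.

face(E), turn(right), move(1)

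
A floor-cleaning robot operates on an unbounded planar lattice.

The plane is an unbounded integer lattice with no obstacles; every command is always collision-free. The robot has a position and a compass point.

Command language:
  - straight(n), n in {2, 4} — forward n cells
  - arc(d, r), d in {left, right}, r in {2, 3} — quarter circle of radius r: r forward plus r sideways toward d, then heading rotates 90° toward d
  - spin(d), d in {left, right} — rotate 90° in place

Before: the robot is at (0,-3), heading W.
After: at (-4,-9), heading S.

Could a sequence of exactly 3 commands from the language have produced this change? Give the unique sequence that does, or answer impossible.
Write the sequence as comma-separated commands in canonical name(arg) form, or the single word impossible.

straight(2), arc(left, 2), straight(4)

key: cell and facing (now S) both changed — the 3 commands mix motion and turning
initial: at (0,-3), heading W
step 1 (straight(2)): at (-2,-3), heading W
step 2 (arc(left, 2)): at (-4,-5), heading S
step 3 (straight(4)): at (-4,-9), heading S
no other 3-command option fits: unique.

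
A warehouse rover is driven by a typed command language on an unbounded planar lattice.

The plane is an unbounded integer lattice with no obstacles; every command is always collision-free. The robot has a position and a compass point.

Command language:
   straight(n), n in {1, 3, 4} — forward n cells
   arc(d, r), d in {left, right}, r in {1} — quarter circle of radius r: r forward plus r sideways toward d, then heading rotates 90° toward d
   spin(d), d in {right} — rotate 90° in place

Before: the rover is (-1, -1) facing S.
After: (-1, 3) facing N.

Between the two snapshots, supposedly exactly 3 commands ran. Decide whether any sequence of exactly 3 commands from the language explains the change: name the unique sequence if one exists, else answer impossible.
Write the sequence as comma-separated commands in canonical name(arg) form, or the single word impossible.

spin(right), spin(right), straight(4)

key: cell and facing (now N) both changed — the 3 commands mix motion and turning
begin: (-1, -1) facing S
1. spin(right) → (-1, -1) facing W
2. spin(right) → (-1, -1) facing N
3. straight(4) → (-1, 3) facing N
all 216 alternatives checked — unique.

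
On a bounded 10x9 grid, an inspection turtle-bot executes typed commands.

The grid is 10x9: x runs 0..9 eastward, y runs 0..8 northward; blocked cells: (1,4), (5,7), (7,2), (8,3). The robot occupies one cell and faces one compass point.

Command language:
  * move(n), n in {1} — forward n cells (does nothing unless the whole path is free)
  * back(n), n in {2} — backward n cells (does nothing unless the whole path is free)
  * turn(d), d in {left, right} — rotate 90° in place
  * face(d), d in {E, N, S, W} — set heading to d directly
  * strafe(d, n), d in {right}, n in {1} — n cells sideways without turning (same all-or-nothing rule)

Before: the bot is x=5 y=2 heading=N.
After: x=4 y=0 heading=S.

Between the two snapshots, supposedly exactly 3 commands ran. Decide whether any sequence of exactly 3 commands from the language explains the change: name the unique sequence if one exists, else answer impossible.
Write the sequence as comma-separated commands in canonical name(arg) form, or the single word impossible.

back(2), face(S), strafe(right, 1)

key: position moved to (4,0) AND the heading swung to S — translation plus rotation needed
initial: x=5 y=2 heading=N
step 1 (back(2)): x=5 y=0 heading=N
step 2 (face(S)): x=5 y=0 heading=S
step 3 (strafe(right, 1)): x=4 y=0 heading=S
all 729 alternatives checked — unique.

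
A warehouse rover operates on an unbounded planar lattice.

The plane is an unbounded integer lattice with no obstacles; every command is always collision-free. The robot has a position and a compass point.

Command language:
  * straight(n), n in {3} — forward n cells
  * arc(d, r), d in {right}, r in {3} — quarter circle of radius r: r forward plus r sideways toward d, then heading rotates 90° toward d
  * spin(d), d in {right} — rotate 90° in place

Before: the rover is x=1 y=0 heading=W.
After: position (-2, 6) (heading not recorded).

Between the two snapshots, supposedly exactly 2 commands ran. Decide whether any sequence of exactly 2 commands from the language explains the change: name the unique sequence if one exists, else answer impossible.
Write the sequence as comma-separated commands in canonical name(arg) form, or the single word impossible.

arc(right, 3), straight(3)

key: running straight(3) before arc(right, 3) would end elsewhere — order is forced
from: x=1 y=0 heading=W
t=1 arc(right, 3) ⇒ x=-2 y=3 heading=N
t=2 straight(3) ⇒ x=-2 y=6 heading=N
all 9 alternatives checked — unique.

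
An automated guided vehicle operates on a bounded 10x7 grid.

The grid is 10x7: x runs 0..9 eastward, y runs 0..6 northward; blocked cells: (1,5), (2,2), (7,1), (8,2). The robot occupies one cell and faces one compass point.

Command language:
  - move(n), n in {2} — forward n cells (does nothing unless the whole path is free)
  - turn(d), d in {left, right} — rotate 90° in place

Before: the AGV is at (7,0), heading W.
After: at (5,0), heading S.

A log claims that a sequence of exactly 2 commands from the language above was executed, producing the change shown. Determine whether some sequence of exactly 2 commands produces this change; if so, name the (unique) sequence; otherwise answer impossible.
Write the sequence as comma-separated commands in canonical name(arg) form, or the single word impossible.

key: cell and facing (now S) both changed — the 2 commands mix motion and turning
t0: at (7,0), heading W
t=1 move(2) ⇒ at (5,0), heading W
t=2 turn(left) ⇒ at (5,0), heading S
all 9 alternatives checked — unique.

move(2), turn(left)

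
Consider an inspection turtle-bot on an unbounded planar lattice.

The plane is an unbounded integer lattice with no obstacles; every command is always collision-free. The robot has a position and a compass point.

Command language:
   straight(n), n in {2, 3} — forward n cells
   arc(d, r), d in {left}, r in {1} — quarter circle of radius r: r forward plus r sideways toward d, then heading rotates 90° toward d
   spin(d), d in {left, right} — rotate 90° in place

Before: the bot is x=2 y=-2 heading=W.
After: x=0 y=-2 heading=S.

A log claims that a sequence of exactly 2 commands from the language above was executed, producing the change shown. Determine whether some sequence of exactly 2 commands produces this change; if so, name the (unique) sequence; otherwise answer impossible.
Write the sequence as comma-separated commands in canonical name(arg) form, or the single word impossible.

key: position moved to (0,-2) AND the heading swung to S — translation plus rotation needed
begin: x=2 y=-2 heading=W
t=1 straight(2) ⇒ x=0 y=-2 heading=W
t=2 spin(left) ⇒ x=0 y=-2 heading=S
all 25 alternatives checked — unique.

straight(2), spin(left)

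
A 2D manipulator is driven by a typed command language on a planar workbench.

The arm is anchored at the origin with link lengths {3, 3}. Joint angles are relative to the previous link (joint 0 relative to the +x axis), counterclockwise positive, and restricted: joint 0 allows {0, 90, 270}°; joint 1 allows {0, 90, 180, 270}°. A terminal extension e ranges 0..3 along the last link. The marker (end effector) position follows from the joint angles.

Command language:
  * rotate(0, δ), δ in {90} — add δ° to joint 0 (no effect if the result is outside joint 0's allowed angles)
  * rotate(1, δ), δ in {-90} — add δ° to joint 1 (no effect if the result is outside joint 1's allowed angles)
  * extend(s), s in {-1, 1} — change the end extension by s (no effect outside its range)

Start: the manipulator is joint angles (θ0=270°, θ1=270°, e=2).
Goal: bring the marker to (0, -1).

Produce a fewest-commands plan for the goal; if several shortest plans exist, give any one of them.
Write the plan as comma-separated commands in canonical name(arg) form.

begin: joint angles (θ0=270°, θ1=270°, e=2)
[1] after extend(-1): joint angles (θ0=270°, θ1=270°, e=1)
[2] after rotate(1, -90): joint angles (θ0=270°, θ1=180°, e=1)
[3] after rotate(0, 90): joint angles (θ0=0°, θ1=180°, e=1)
[4] after rotate(0, 90): joint angles (θ0=90°, θ1=180°, e=1)
nothing shorter than 4 reaches the goal.

extend(-1), rotate(1, -90), rotate(0, 90), rotate(0, 90)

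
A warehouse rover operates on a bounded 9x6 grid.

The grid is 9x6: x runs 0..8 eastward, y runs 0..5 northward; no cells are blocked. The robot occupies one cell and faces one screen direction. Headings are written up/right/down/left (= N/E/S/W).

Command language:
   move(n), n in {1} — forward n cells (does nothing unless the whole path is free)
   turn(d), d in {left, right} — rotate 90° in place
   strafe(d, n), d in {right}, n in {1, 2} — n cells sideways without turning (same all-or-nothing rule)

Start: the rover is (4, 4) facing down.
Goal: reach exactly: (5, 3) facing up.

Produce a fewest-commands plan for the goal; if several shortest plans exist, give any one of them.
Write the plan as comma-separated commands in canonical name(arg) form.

initial: (4, 4) facing down
step 1 (turn(left)): (4, 4) facing right
step 2 (move(1)): (5, 4) facing right
step 3 (strafe(right, 1)): (5, 3) facing right
step 4 (turn(left)): (5, 3) facing up
nothing shorter than 4 reaches the goal.

turn(left), move(1), strafe(right, 1), turn(left)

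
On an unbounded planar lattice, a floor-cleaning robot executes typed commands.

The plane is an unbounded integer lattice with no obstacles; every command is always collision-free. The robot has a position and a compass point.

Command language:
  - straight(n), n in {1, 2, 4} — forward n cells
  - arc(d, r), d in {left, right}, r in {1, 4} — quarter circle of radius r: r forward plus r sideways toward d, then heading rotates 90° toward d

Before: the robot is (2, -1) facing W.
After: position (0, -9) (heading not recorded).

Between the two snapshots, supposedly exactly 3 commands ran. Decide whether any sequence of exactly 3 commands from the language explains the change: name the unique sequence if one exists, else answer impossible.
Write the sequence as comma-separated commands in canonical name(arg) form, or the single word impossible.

straight(2), arc(left, 4), arc(left, 4)

key: order matters: swapping straight(2) and arc(left, 4) lands elsewhere
t0: (2, -1) facing W
step 1 (straight(2)): (0, -1) facing W
step 2 (arc(left, 4)): (-4, -5) facing S
step 3 (arc(left, 4)): (0, -9) facing E
no other 3-command option fits: unique.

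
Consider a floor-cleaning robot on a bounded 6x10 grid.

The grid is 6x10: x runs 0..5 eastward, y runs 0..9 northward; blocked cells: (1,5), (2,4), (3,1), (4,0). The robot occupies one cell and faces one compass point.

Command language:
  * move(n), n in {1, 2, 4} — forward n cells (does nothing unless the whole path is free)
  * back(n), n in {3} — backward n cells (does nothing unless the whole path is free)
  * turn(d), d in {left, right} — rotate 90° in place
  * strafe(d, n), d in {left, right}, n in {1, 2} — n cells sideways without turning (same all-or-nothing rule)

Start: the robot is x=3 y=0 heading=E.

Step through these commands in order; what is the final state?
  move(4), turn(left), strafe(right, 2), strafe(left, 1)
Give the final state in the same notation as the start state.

t0: x=3 y=0 heading=E
step 1 (move(4)): x=3 y=0 heading=E
step 2 (turn(left)): x=3 y=0 heading=N
step 3 (strafe(right, 2)): x=3 y=0 heading=N
step 4 (strafe(left, 1)): x=2 y=0 heading=N

x=2 y=0 heading=N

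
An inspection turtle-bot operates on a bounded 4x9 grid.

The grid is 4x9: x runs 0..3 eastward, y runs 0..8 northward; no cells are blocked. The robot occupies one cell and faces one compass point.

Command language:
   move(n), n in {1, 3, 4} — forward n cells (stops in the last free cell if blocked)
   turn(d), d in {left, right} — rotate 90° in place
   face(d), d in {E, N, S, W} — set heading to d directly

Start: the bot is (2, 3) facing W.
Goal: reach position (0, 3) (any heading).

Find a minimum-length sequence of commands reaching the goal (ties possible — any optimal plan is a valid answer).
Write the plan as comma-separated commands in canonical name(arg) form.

t0: (2, 3) facing W
[1] after move(4): (0, 3) facing W
no 0-step plan works, so 1 is optimal.

move(4)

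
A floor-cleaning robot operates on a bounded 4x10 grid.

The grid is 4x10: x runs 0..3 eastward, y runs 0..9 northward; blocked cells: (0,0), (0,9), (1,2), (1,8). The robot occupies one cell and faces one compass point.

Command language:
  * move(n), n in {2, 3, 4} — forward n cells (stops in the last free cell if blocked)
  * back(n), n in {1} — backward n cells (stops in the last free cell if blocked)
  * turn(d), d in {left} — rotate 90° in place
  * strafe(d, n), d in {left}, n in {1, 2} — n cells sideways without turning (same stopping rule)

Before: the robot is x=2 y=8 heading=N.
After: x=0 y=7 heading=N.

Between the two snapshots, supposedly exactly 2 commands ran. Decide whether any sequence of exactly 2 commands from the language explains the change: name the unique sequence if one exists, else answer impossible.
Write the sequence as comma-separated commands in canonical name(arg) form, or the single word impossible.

key: running strafe(left, 2) before back(1) would end elsewhere — order is forced
t0: x=2 y=8 heading=N
[1] after back(1): x=2 y=7 heading=N
[2] after strafe(left, 2): x=0 y=7 heading=N
no other 2-command option fits: unique.

back(1), strafe(left, 2)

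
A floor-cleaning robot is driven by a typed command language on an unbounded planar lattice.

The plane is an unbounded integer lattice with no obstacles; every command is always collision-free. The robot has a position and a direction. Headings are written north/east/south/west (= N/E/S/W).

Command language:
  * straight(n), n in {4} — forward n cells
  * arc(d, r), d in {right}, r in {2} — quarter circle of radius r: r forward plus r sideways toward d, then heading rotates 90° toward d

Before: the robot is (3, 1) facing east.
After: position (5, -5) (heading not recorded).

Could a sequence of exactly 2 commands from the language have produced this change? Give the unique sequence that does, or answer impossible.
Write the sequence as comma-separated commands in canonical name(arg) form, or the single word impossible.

arc(right, 2), straight(4)

key: running straight(4) before arc(right, 2) would end elsewhere — order is forced
t0: (3, 1) facing east
1. arc(right, 2) → (5, -1) facing south
2. straight(4) → (5, -5) facing south
all 4 alternatives checked — unique.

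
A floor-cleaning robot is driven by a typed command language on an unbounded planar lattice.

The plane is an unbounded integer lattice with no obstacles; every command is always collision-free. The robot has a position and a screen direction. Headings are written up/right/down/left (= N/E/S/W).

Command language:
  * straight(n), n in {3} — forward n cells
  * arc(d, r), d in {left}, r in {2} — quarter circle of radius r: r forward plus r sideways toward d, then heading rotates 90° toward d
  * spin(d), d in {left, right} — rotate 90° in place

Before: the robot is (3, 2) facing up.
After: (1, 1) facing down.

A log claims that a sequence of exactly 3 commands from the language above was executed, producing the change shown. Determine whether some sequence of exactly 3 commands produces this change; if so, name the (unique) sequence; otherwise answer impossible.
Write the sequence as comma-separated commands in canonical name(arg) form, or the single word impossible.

arc(left, 2), spin(left), straight(3)

key: cell and facing (now S) both changed — the 3 commands mix motion and turning
begin: (3, 2) facing up
step 1 (arc(left, 2)): (1, 4) facing left
step 2 (spin(left)): (1, 4) facing down
step 3 (straight(3)): (1, 1) facing down
no rival 3-sequence matches.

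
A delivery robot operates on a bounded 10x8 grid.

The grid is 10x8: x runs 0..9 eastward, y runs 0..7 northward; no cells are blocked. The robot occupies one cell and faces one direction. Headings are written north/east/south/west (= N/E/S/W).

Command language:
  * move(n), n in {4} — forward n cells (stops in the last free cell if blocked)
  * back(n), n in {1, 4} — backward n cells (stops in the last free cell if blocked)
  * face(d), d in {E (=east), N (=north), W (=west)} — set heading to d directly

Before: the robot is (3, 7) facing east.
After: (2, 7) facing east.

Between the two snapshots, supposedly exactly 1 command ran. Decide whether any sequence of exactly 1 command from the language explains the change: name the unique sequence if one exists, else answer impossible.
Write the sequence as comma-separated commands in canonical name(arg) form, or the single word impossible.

key: still facing E — the one step turns nothing
t0: (3, 7) facing east
t=1 back(1) ⇒ (2, 7) facing east
no other 1-command option fits: unique.

back(1)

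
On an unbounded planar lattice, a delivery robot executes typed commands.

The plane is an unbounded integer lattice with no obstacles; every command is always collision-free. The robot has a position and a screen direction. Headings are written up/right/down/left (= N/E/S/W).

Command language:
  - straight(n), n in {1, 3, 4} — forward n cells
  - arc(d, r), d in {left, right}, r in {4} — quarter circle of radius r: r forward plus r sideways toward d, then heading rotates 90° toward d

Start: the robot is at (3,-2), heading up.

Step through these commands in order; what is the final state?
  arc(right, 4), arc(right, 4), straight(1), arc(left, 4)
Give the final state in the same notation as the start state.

at (15,-7), heading right

begin: at (3,-2), heading up
step 1 (arc(right, 4)): at (7,2), heading right
step 2 (arc(right, 4)): at (11,-2), heading down
step 3 (straight(1)): at (11,-3), heading down
step 4 (arc(left, 4)): at (15,-7), heading right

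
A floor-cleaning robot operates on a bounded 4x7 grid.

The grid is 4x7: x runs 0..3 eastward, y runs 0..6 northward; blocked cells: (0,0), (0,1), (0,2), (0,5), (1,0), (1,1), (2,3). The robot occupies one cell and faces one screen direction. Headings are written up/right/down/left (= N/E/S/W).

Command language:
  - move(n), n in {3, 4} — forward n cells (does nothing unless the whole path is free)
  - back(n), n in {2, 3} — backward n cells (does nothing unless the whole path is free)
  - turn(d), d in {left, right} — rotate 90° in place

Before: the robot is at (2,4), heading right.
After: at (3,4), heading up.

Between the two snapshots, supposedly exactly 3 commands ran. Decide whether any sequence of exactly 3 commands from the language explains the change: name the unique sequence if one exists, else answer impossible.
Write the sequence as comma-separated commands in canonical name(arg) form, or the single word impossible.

key: position moved to (3,4) AND the heading swung to N — translation plus rotation needed
from: at (2,4), heading right
step 1 (back(2)): at (0,4), heading right
step 2 (move(3)): at (3,4), heading right
step 3 (turn(left)): at (3,4), heading up
all 216 alternatives checked — unique.

back(2), move(3), turn(left)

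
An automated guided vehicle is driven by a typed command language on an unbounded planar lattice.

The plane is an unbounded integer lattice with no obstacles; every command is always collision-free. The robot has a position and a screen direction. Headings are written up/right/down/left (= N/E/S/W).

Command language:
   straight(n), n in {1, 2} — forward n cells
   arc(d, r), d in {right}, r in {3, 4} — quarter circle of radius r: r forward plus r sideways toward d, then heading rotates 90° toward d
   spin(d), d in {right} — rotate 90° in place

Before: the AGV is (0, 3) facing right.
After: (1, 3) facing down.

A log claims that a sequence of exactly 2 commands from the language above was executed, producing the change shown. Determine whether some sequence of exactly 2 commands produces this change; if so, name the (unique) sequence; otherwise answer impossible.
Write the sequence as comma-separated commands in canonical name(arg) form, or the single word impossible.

key: position moved to (1,3) AND the heading swung to S — translation plus rotation needed
begin: (0, 3) facing right
t=1 straight(1) ⇒ (1, 3) facing right
t=2 spin(right) ⇒ (1, 3) facing down
uniquely the one of 25 2-step routes that fits.

straight(1), spin(right)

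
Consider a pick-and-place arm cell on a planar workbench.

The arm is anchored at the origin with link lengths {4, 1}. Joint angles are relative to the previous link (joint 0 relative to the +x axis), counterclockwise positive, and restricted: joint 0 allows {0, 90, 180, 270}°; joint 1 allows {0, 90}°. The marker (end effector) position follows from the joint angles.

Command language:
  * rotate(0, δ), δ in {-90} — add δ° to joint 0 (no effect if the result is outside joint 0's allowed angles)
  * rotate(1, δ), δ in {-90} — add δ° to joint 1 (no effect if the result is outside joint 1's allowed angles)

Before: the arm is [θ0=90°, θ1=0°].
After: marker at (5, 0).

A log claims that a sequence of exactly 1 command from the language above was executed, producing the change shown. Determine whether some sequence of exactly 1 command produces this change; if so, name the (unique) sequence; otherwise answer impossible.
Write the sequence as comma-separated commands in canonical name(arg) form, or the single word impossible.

rotate(0, -90)

initial: [θ0=90°, θ1=0°]
1. rotate(0, -90) → [θ0=0°, θ1=0°]
no other 1-command option fits: unique.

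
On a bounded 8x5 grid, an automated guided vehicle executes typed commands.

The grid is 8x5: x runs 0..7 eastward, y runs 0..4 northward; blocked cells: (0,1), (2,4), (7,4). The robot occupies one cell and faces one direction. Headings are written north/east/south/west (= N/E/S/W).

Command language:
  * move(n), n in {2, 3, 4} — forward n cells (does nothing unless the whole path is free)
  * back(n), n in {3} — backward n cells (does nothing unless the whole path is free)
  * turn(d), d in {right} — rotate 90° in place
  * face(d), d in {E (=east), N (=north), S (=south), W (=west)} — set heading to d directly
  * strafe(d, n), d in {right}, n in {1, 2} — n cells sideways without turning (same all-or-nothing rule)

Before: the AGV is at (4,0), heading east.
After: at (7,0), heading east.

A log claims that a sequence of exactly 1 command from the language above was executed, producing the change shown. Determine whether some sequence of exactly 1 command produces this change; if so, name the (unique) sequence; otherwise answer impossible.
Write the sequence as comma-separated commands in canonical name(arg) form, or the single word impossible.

key: heading stays E — the single command does not turn
begin: at (4,0), heading east
[1] after move(3): at (7,0), heading east
all 11 alternatives checked — unique.

move(3)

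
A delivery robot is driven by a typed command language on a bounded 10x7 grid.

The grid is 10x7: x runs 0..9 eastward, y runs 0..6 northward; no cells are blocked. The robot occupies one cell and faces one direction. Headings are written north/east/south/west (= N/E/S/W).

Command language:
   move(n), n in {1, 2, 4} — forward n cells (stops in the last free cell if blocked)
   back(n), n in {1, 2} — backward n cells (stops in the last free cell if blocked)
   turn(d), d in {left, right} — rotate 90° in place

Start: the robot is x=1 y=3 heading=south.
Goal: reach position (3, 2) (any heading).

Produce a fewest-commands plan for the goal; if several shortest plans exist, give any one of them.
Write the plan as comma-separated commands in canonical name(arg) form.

t0: x=1 y=3 heading=south
t=1 move(1) ⇒ x=1 y=2 heading=south
t=2 turn(left) ⇒ x=1 y=2 heading=east
t=3 move(2) ⇒ x=3 y=2 heading=east
no 2-step plan works, so 3 is optimal.

move(1), turn(left), move(2)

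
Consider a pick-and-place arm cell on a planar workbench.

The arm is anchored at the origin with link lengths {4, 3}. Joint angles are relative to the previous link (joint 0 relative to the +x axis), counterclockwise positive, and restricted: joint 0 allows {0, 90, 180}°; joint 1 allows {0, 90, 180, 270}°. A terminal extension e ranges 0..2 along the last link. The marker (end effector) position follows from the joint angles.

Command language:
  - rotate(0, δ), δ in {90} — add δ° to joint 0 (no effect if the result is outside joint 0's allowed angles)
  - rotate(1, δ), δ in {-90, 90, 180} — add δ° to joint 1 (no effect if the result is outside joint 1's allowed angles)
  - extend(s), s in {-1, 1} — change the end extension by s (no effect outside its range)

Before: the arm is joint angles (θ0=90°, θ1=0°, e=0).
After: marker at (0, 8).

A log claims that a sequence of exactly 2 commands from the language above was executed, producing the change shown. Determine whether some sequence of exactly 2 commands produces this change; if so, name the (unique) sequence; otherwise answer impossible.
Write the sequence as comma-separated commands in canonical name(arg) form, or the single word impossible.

extend(-1), extend(1)

key: order matters: swapping extend(-1) and extend(1) lands elsewhere
from: joint angles (θ0=90°, θ1=0°, e=0)
step 1 (extend(-1)): joint angles (θ0=90°, θ1=0°, e=0)
step 2 (extend(1)): joint angles (θ0=90°, θ1=0°, e=1)
uniquely the one of 36 2-step routes that fits.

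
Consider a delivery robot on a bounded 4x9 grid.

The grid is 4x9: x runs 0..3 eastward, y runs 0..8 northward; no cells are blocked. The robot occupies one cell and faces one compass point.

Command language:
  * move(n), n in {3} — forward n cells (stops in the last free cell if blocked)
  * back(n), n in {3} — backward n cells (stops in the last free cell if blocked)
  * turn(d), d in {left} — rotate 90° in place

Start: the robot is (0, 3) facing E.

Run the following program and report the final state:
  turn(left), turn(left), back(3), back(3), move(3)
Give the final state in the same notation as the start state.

t0: (0, 3) facing E
step 1 (turn(left)): (0, 3) facing N
step 2 (turn(left)): (0, 3) facing W
step 3 (back(3)): (3, 3) facing W
step 4 (back(3)): (3, 3) facing W
step 5 (move(3)): (0, 3) facing W

(0, 3) facing W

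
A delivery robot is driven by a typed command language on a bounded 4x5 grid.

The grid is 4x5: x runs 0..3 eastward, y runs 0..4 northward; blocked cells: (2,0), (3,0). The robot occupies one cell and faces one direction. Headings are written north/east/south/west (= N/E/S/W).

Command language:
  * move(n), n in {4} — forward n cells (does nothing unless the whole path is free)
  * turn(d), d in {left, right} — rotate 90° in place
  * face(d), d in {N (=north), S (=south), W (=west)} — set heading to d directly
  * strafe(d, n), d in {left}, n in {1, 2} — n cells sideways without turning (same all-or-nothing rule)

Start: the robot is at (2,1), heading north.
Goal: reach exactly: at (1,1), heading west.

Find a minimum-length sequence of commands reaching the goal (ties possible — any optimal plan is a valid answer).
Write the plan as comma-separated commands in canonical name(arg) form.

from: at (2,1), heading north
t=1 strafe(left, 1) ⇒ at (1,1), heading north
t=2 face(W) ⇒ at (1,1), heading west
shorter routes all fall short; 2 is best.

strafe(left, 1), face(W)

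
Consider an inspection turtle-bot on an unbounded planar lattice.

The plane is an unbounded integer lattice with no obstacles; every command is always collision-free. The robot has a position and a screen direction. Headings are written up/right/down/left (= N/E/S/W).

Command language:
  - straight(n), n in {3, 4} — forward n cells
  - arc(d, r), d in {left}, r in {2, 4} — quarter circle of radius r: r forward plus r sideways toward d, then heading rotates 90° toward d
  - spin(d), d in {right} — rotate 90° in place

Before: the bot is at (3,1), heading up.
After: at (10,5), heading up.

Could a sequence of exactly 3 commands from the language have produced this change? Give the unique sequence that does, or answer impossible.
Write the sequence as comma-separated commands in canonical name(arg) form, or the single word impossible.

key: order matters: swapping spin(right) and arc(left, 4) lands elsewhere
initial: at (3,1), heading up
[1] after spin(right): at (3,1), heading right
[2] after straight(3): at (6,1), heading right
[3] after arc(left, 4): at (10,5), heading up
all 125 alternatives checked — unique.

spin(right), straight(3), arc(left, 4)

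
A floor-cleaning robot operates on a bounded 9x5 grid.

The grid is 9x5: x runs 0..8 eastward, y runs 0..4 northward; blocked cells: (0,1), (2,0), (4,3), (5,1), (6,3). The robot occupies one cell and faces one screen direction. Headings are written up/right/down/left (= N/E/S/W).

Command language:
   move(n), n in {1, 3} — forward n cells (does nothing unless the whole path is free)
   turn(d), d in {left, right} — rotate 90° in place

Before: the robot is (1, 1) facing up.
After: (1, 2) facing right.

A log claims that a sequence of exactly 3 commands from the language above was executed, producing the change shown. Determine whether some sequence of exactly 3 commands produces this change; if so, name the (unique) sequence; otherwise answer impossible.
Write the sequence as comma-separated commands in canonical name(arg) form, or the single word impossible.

move(1), move(3), turn(right)

key: running turn(right) before move(1) would end elsewhere — order is forced
start: (1, 1) facing up
t=1 move(1) ⇒ (1, 2) facing up
t=2 move(3) ⇒ (1, 2) facing up
t=3 turn(right) ⇒ (1, 2) facing right
uniquely the one of 64 3-step routes that fits.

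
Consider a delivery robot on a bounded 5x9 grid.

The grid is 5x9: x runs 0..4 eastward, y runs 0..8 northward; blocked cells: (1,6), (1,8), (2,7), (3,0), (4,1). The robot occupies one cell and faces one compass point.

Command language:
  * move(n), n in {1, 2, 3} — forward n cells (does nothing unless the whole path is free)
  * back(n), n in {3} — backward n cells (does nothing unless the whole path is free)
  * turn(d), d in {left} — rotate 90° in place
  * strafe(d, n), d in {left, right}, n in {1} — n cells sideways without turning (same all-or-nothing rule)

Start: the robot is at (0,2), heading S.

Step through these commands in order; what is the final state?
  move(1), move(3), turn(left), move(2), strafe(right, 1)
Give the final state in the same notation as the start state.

start: at (0,2), heading S
[1] after move(1): at (0,1), heading S
[2] after move(3): at (0,1), heading S
[3] after turn(left): at (0,1), heading E
[4] after move(2): at (2,1), heading E
[5] after strafe(right, 1): at (2,0), heading E

at (2,0), heading E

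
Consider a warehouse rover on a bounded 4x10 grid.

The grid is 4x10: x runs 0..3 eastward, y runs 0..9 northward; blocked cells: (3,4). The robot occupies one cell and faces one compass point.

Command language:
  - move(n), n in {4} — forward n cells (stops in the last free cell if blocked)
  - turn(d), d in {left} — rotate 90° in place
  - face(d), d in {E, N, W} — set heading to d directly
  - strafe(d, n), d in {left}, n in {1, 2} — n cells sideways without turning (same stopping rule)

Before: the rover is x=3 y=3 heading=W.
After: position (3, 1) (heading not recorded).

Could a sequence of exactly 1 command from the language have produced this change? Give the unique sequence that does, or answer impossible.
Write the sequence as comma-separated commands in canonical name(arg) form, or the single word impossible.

t0: x=3 y=3 heading=W
1. strafe(left, 2) → x=3 y=1 heading=W
uniquely the one of 7 1-step routes that fits.

strafe(left, 2)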